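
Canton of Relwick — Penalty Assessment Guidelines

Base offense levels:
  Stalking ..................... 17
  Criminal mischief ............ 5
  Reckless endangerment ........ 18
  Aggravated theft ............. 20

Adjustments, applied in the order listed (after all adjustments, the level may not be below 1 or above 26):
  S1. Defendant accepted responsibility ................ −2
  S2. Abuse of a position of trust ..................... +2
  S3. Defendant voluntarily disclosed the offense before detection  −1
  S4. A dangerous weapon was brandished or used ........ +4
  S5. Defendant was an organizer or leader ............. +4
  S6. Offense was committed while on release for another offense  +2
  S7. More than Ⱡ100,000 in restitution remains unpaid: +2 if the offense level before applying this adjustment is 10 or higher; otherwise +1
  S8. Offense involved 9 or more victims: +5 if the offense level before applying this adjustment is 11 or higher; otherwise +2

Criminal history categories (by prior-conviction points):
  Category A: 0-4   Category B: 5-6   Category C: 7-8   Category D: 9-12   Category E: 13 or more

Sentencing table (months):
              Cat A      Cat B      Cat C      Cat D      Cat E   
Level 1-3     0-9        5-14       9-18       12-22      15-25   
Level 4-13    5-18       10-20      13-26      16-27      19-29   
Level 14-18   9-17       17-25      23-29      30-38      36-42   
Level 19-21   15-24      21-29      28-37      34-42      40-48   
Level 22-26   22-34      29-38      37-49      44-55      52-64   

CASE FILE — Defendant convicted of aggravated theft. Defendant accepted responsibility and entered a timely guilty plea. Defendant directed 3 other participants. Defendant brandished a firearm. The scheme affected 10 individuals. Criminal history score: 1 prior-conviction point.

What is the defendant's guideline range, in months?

Base offense level for aggravated theft: 20.
S1 applies: 20 − 2 = 18.
S2 does not apply.
S4 applies: 18 + 4 = 22.
S5 applies: 22 + 4 = 26.
S6 does not apply.
S7 does not apply.
S8 applies (level before this adjustment is 26 ≥ 11, so +5): 26 + 5 = 31.
Level 31 exceeds the maximum of 26; capped at 26.
Final offense level: 26.
Criminal history: 1 prior point → Category A (0-4).
Level 26 falls in the 22-26 band.
Grid: Level 22-26 × Category A = 22-34 months.

22-34 months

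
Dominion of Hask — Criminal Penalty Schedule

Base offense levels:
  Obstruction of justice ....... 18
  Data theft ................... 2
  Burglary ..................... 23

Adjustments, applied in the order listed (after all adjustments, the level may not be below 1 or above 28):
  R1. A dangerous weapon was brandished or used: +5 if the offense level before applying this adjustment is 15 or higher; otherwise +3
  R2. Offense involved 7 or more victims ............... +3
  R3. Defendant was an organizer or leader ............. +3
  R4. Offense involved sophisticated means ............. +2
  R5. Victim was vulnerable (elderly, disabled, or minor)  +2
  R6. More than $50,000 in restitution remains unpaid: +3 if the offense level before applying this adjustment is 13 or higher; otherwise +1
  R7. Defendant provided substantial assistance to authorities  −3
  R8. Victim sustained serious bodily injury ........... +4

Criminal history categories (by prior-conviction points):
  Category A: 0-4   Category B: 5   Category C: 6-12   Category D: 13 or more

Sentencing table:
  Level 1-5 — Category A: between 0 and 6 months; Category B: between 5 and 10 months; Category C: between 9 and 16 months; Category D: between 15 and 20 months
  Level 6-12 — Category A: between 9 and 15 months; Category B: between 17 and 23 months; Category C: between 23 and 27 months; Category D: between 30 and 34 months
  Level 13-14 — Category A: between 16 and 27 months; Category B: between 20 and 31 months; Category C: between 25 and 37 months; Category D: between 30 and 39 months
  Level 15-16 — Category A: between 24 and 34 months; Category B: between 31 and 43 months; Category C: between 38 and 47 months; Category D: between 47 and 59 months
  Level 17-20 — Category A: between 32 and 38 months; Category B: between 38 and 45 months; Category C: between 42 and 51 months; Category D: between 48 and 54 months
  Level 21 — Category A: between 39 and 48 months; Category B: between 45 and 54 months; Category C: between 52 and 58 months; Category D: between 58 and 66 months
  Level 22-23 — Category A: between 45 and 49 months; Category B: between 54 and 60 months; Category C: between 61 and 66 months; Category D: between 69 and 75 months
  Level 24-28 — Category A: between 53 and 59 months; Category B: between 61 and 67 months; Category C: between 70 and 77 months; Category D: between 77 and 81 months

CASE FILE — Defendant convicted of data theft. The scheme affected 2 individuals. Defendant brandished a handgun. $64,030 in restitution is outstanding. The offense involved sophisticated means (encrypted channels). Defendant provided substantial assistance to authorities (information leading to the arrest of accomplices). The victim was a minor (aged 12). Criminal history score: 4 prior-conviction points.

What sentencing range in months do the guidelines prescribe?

Base offense level for data theft: 2.
R1 applies (level before this adjustment is 2 < 15, so +3): 2 + 3 = 5.
R2 does not apply.
R3 does not apply.
R4 applies: 5 + 2 = 7.
R5 applies: 7 + 2 = 9.
R6 applies (level before this adjustment is 9 < 13, so +1): 9 + 1 = 10.
R7 applies: 10 − 3 = 7.
R8 does not apply.
Final offense level: 7.
Criminal history: 4 prior points → Category A (0-4).
Level 7 falls in the 6-12 band.
Grid: Level 6-12 × Category A = 9-15 months.

9-15 months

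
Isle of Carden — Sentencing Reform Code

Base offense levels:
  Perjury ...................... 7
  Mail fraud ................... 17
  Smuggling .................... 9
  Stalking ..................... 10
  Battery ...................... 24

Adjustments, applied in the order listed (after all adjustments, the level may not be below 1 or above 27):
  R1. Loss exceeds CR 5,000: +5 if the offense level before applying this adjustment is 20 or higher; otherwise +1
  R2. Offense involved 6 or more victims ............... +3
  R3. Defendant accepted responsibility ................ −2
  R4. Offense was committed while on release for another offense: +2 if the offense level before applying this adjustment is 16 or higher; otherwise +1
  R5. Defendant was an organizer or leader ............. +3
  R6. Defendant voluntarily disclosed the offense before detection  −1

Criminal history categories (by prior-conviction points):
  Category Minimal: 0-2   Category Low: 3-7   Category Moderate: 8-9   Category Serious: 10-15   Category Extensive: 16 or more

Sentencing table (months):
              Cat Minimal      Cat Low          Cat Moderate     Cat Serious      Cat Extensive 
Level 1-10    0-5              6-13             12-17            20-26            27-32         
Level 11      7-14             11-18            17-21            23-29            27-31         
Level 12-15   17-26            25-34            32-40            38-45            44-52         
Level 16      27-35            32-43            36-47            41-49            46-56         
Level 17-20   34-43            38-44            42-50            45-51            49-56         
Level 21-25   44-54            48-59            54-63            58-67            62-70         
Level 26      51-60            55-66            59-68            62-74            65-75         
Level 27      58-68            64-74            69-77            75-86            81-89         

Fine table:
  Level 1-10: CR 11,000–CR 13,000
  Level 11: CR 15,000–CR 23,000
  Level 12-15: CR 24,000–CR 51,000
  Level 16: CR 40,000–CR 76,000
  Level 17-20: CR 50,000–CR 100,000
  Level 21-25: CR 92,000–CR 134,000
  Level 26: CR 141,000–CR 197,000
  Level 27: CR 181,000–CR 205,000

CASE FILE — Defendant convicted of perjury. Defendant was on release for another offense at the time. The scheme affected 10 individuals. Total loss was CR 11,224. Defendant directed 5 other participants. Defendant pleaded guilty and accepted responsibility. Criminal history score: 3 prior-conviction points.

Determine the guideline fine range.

Base offense level for perjury: 7.
R1 applies (level before this adjustment is 7 < 20, so +1): 7 + 1 = 8.
R2 applies: 8 + 3 = 11.
R3 applies: 11 − 2 = 9.
R4 applies (level before this adjustment is 9 < 16, so +1): 9 + 1 = 10.
R5 applies: 10 + 3 = 13.
Final offense level: 13.
Level 13 falls in the 12-15 band.
Fine table: Level 12-15 → CR 24,000–CR 51,000.

CR 24,000–CR 51,000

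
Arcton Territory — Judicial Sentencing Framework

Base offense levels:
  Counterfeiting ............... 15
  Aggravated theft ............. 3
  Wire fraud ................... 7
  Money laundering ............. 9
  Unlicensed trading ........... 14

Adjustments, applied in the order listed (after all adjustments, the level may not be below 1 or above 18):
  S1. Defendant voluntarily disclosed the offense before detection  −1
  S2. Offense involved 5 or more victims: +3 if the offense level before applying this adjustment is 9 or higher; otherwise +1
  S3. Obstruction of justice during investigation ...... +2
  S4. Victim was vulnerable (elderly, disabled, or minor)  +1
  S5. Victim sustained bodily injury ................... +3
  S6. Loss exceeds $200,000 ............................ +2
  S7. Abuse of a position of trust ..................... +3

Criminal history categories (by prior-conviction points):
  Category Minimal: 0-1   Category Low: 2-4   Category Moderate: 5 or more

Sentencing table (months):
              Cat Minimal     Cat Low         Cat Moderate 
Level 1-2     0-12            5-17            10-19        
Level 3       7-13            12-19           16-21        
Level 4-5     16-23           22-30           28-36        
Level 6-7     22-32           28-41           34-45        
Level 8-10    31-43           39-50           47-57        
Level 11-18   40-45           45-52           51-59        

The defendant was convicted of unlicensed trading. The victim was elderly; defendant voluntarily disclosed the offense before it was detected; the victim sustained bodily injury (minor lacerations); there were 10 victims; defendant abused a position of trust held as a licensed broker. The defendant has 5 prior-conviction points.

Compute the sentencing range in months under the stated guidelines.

Base offense level for unlicensed trading: 14.
S1 applies: 14 − 1 = 13.
S2 applies (level before this adjustment is 13 ≥ 9, so +3): 13 + 3 = 16.
S3 does not apply.
S4 applies: 16 + 1 = 17.
S5 applies: 17 + 3 = 20.
S6 does not apply.
S7 applies: 20 + 3 = 23.
Level 23 exceeds the maximum of 18; capped at 18.
Final offense level: 18.
Criminal history: 5 prior points → Category Moderate (5+).
Level 18 falls in the 11-18 band.
Grid: Level 11-18 × Category Moderate = 51-59 months.

51-59 months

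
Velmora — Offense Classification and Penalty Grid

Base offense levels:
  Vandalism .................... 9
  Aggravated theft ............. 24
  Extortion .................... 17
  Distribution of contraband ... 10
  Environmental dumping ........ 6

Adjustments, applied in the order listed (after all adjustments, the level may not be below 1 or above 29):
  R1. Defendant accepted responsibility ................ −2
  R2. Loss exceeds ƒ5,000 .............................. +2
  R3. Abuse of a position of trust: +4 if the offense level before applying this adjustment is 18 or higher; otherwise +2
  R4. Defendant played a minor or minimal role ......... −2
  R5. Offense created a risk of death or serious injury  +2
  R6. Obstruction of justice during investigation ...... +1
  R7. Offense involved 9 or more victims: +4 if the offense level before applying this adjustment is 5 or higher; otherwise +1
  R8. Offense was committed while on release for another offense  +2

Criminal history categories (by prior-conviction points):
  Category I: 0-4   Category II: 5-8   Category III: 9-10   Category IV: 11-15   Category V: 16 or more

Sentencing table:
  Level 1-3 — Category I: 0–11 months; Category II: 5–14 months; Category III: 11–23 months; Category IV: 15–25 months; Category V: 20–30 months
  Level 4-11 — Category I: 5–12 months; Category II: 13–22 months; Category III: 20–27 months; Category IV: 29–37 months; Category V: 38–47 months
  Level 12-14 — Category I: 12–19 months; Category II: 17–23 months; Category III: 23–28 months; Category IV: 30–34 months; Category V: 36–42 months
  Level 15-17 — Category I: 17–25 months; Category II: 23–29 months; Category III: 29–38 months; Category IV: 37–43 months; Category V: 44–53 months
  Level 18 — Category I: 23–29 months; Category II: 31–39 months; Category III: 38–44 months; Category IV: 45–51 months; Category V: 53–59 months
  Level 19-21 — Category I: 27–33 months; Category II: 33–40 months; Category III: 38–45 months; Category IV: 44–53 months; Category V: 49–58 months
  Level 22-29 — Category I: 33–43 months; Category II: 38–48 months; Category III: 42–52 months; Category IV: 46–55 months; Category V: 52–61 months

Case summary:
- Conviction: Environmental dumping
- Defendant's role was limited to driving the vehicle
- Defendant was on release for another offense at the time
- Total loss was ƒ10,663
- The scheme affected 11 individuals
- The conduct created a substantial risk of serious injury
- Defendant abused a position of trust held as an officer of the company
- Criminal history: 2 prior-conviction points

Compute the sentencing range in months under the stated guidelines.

Base offense level for environmental dumping: 6.
R2 applies: 6 + 2 = 8.
R3 applies (level before this adjustment is 8 < 18, so +2): 8 + 2 = 10.
R4 applies: 10 − 2 = 8.
R5 applies: 8 + 2 = 10.
R7 applies (level before this adjustment is 10 ≥ 5, so +4): 10 + 4 = 14.
R8 applies: 14 + 2 = 16.
Final offense level: 16.
Criminal history: 2 prior points → Category I (0-4).
Level 16 falls in the 15-17 band.
Grid: Level 15-17 × Category I = 17-25 months.

17-25 months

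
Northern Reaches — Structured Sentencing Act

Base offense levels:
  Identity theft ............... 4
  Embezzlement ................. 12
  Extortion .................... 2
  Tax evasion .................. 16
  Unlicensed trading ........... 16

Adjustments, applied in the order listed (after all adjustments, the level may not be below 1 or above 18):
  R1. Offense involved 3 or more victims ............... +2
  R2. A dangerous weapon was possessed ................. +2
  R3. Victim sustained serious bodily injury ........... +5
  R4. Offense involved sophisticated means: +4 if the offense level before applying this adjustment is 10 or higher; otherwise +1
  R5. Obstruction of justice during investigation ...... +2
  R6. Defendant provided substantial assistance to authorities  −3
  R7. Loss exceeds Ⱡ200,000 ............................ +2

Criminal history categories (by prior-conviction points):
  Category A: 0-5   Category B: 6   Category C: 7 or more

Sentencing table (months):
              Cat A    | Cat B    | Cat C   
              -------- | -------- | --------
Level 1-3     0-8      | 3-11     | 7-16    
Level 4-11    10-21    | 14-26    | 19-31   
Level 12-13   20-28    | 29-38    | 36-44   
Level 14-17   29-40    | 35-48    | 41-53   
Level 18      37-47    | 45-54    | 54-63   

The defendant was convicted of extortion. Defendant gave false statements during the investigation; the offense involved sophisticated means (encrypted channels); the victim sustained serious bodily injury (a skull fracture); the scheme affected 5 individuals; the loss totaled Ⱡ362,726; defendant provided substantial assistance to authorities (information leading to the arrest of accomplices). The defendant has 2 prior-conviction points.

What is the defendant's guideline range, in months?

10-21 months

Base offense level for extortion: 2.
R1 applies: 2 + 2 = 4.
R3 applies: 4 + 5 = 9.
R4 applies (level before this adjustment is 9 < 10, so +1): 9 + 1 = 10.
R5 applies: 10 + 2 = 12.
R6 applies: 12 − 3 = 9.
R7 applies: 9 + 2 = 11.
Final offense level: 11.
Criminal history: 2 prior points → Category A (0-5).
Level 11 falls in the 4-11 band.
Grid: Level 4-11 × Category A = 10-21 months.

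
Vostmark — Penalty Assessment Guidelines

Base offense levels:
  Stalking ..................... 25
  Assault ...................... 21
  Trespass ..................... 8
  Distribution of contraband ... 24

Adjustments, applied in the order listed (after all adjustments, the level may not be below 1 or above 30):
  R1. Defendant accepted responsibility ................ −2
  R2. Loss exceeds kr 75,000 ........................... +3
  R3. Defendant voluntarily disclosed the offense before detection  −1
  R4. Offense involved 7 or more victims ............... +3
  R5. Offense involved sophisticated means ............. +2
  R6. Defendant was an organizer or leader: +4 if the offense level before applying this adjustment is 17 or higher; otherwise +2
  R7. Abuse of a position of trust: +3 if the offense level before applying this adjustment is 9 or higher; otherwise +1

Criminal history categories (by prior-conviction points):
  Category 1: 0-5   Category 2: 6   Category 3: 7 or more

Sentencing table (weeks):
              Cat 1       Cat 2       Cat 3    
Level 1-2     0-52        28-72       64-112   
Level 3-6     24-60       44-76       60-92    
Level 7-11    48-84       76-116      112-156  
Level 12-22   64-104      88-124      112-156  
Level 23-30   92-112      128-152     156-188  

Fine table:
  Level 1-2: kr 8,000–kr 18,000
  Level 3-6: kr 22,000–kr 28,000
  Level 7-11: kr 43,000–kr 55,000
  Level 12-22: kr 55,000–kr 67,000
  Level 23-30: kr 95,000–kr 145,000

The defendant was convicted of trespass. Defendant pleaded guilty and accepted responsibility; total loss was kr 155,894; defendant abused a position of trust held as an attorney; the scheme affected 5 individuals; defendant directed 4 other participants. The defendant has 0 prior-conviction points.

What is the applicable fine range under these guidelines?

Base offense level for trespass: 8.
R1 applies: 8 − 2 = 6.
R2 applies: 6 + 3 = 9.
R4 does not apply.
R6 applies (level before this adjustment is 9 < 17, so +2): 9 + 2 = 11.
R7 applies (level before this adjustment is 11 ≥ 9, so +3): 11 + 3 = 14.
Final offense level: 14.
Level 14 falls in the 12-22 band.
Fine table: Level 12-22 → kr 55,000–kr 67,000.

kr 55,000–kr 67,000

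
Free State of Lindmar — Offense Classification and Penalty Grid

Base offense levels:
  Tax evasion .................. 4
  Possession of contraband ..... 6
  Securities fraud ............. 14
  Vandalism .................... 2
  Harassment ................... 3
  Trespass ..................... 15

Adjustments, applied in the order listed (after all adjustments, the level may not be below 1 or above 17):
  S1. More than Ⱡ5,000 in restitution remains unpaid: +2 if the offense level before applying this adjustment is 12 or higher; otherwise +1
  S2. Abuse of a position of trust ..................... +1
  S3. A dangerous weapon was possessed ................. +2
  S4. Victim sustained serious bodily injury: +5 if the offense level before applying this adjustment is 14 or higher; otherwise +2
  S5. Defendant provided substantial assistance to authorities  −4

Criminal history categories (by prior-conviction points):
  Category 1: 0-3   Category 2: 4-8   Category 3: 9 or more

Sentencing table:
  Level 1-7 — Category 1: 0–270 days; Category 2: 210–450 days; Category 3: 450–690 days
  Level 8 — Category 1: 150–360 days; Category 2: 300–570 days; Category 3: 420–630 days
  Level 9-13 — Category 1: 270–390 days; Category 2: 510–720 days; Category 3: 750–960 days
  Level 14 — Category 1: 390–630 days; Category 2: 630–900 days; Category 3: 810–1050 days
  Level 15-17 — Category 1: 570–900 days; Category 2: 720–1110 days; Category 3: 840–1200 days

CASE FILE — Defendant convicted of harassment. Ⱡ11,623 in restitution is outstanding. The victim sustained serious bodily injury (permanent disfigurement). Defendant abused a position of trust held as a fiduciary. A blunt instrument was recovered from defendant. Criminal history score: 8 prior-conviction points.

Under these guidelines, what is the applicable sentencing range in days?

Base offense level for harassment: 3.
S1 applies (level before this adjustment is 3 < 12, so +1): 3 + 1 = 4.
S2 applies: 4 + 1 = 5.
S3 applies: 5 + 2 = 7.
S4 applies (level before this adjustment is 7 < 14, so +2): 7 + 2 = 9.
S5 does not apply.
Final offense level: 9.
Criminal history: 8 prior points → Category 2 (4-8).
Level 9 falls in the 9-13 band.
Grid: Level 9-13 × Category 2 = 510-720 days.

510-720 days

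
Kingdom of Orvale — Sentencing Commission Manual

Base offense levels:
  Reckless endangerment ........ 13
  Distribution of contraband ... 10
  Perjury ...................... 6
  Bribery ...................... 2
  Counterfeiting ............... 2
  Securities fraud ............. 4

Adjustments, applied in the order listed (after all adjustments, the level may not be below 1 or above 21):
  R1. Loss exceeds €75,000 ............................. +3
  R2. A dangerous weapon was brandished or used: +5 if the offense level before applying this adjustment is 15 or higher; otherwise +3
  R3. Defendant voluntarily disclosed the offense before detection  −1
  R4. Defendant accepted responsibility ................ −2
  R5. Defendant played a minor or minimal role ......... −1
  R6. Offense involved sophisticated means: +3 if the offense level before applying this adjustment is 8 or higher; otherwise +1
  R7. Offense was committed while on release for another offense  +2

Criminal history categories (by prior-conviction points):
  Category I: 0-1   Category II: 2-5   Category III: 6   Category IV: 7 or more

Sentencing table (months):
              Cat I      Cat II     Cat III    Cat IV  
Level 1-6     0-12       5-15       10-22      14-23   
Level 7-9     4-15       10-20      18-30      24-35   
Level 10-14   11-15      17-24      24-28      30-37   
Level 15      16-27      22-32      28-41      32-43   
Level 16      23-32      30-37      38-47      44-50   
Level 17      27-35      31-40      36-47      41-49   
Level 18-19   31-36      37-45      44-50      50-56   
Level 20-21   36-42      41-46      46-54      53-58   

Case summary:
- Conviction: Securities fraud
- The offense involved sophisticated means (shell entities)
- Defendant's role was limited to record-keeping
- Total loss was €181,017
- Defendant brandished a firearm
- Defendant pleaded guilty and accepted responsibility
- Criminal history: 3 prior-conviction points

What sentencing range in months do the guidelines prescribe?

10-20 months

Base offense level for securities fraud: 4.
R1 applies: 4 + 3 = 7.
R2 applies (level before this adjustment is 7 < 15, so +3): 7 + 3 = 10.
R3 does not apply.
R4 applies: 10 − 2 = 8.
R5 applies: 8 − 1 = 7.
R6 applies (level before this adjustment is 7 < 8, so +1): 7 + 1 = 8.
Final offense level: 8.
Criminal history: 3 prior points → Category II (2-5).
Level 8 falls in the 7-9 band.
Grid: Level 7-9 × Category II = 10-20 months.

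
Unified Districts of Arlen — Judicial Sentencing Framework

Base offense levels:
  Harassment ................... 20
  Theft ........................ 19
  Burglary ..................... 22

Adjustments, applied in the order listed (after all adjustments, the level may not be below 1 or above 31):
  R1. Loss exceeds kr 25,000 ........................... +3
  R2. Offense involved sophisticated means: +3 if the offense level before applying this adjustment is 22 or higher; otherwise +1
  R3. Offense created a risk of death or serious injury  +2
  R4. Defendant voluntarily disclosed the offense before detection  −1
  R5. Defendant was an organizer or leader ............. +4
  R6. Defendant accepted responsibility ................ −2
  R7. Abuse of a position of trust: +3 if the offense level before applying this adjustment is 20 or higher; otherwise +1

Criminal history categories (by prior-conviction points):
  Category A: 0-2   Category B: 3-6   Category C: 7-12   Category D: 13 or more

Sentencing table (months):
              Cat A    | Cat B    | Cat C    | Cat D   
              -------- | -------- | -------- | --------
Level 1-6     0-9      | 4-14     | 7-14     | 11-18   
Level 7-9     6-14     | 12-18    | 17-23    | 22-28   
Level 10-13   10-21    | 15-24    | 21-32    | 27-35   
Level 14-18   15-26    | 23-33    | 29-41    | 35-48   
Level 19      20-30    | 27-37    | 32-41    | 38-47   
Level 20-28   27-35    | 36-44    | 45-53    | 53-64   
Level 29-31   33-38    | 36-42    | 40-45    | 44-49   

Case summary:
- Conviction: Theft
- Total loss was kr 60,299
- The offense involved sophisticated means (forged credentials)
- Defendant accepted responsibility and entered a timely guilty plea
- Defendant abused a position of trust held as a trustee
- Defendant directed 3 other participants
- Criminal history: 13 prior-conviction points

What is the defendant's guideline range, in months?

44-49 months

Base offense level for theft: 19.
R1 applies: 19 + 3 = 22.
R2 applies (level before this adjustment is 22 ≥ 22, so +3): 22 + 3 = 25.
R5 applies: 25 + 4 = 29.
R6 applies: 29 − 2 = 27.
R7 applies (level before this adjustment is 27 ≥ 20, so +3): 27 + 3 = 30.
Final offense level: 30.
Criminal history: 13 prior points → Category D (13+).
Level 30 falls in the 29-31 band.
Grid: Level 29-31 × Category D = 44-49 months.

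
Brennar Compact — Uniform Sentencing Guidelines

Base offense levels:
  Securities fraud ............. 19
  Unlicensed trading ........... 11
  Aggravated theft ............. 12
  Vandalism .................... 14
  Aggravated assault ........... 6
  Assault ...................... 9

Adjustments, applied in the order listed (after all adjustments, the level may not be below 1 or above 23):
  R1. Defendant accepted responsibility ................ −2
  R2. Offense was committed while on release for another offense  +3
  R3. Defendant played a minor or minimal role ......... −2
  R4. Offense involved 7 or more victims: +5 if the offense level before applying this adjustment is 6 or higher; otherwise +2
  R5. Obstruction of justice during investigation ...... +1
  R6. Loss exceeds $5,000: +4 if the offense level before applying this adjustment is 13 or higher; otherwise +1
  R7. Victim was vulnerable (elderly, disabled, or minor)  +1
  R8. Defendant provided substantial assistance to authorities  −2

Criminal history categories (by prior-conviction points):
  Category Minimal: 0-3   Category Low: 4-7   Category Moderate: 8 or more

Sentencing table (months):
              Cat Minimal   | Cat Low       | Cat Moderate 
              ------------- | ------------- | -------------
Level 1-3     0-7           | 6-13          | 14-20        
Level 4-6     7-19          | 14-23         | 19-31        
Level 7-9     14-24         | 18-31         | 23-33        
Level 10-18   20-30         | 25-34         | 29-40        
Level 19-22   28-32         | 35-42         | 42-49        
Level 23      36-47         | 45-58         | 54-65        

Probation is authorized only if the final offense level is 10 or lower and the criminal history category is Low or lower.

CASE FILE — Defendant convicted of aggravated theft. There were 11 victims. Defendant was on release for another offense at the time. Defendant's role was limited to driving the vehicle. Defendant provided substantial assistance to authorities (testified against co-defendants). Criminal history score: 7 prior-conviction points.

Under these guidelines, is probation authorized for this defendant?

No

Base offense level for aggravated theft: 12.
R2 applies: 12 + 3 = 15.
R3 applies: 15 − 2 = 13.
R4 applies (level before this adjustment is 13 ≥ 6, so +5): 13 + 5 = 18.
R6 does not apply.
R7 does not apply.
R8 applies: 18 − 2 = 16.
Final offense level: 16.
Criminal history: 7 prior points → Category Low (4-7).
Level 16 falls in the 10-18 band.
Grid: Level 10-18 × Category Low = 25-34 months.
Probation check: level 16 > 10 and category Low ≤ Low → not eligible.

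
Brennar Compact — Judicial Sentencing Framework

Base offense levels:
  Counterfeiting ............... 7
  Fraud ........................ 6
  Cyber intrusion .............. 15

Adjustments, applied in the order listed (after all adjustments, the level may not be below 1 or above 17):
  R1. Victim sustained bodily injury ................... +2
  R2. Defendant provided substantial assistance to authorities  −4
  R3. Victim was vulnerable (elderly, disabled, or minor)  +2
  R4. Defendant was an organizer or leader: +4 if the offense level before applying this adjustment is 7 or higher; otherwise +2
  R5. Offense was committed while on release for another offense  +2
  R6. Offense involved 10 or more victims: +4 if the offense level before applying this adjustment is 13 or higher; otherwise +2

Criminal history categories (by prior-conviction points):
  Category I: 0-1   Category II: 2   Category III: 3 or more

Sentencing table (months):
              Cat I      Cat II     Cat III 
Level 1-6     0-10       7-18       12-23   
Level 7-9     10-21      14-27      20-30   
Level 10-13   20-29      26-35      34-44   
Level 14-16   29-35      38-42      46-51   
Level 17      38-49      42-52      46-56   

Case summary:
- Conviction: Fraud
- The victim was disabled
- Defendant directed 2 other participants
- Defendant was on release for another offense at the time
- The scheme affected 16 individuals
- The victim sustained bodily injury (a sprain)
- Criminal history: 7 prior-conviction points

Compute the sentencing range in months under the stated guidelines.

46-56 months

Base offense level for fraud: 6.
R1 applies: 6 + 2 = 8.
R2 does not apply.
R3 applies: 8 + 2 = 10.
R4 applies (level before this adjustment is 10 ≥ 7, so +4): 10 + 4 = 14.
R5 applies: 14 + 2 = 16.
R6 applies (level before this adjustment is 16 ≥ 13, so +4): 16 + 4 = 20.
Level 20 exceeds the maximum of 17; capped at 17.
Final offense level: 17.
Criminal history: 7 prior points → Category III (3+).
Level 17 falls in the 17 band.
Grid: Level 17 × Category III = 46-56 months.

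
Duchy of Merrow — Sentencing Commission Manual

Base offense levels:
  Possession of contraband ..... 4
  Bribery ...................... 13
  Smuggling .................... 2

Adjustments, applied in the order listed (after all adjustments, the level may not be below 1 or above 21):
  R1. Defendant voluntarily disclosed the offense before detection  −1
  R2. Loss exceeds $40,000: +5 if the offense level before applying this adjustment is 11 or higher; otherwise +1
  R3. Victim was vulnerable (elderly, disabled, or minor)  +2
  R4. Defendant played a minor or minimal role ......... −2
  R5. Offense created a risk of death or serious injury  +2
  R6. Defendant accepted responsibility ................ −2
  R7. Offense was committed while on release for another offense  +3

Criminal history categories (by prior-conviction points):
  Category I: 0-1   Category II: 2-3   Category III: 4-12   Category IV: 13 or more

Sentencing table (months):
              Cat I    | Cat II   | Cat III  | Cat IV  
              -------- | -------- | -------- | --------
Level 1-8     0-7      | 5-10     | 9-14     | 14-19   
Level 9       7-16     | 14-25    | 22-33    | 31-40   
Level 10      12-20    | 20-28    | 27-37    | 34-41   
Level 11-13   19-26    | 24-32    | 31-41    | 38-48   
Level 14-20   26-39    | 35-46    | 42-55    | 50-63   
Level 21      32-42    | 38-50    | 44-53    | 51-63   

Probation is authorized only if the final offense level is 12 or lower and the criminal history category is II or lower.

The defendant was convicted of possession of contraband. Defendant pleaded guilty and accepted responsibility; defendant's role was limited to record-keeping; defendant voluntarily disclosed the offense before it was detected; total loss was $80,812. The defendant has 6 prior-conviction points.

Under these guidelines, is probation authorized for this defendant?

Base offense level for possession of contraband: 4.
R1 applies: 4 − 1 = 3.
R2 applies (level before this adjustment is 3 < 11, so +1): 3 + 1 = 4.
R3 does not apply.
R4 applies: 4 − 2 = 2.
R5 does not apply.
R6 applies: 2 − 2 = 0.
R7 does not apply.
Level 0 is below the minimum of 1; floored at 1.
Final offense level: 1.
Criminal history: 6 prior points → Category III (4-12).
Level 1 falls in the 1-8 band.
Grid: Level 1-8 × Category III = 9-14 months.
Probation check: level 1 ≤ 12 and category III > II → not eligible.

No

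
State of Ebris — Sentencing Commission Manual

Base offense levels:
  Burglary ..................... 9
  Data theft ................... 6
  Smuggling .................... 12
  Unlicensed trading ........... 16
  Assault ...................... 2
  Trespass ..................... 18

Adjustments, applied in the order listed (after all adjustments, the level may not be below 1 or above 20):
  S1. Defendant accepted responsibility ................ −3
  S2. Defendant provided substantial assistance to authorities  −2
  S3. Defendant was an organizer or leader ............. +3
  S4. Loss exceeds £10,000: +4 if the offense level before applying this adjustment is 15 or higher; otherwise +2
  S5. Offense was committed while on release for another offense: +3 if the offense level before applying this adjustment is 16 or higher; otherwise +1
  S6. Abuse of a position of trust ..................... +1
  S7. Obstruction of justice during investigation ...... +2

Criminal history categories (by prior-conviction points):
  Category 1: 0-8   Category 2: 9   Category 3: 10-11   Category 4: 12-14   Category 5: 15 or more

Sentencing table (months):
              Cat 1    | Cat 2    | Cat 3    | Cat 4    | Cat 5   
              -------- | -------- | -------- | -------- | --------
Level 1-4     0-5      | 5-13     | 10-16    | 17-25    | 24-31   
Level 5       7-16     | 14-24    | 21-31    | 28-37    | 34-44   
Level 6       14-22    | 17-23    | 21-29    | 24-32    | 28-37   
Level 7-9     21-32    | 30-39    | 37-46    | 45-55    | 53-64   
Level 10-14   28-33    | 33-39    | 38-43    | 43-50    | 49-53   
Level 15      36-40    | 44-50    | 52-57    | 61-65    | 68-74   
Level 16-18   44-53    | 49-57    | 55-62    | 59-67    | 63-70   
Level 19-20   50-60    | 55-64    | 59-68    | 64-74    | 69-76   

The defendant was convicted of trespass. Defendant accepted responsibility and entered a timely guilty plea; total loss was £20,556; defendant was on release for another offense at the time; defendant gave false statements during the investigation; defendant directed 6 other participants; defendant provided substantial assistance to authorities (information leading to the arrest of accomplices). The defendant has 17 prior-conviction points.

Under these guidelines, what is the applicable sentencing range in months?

Base offense level for trespass: 18.
S1 applies: 18 − 3 = 15.
S2 applies: 15 − 2 = 13.
S3 applies: 13 + 3 = 16.
S4 applies (level before this adjustment is 16 ≥ 15, so +4): 16 + 4 = 20.
S5 applies (level before this adjustment is 20 ≥ 16, so +3): 20 + 3 = 23.
S7 applies: 23 + 2 = 25.
Level 25 exceeds the maximum of 20; capped at 20.
Final offense level: 20.
Criminal history: 17 prior points → Category 5 (15+).
Level 20 falls in the 19-20 band.
Grid: Level 19-20 × Category 5 = 69-76 months.

69-76 months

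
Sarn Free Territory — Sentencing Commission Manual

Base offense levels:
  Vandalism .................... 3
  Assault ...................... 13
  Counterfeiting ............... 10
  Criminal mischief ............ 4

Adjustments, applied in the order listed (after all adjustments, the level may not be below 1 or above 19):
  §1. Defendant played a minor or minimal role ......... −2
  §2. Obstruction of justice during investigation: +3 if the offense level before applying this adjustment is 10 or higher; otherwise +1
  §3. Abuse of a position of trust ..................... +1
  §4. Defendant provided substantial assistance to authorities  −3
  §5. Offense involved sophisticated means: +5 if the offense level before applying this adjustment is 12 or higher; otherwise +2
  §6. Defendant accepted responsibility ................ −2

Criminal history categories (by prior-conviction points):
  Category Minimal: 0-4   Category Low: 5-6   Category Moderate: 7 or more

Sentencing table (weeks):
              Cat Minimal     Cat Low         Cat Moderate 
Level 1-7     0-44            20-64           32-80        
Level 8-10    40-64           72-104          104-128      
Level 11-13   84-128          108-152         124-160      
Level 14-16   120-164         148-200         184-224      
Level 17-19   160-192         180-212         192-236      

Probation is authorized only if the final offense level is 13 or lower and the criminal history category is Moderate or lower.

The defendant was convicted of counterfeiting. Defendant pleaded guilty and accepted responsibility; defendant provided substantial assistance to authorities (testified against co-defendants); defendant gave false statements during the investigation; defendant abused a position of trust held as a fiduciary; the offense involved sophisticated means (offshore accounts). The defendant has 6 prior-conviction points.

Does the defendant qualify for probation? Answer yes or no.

Yes

Base offense level for counterfeiting: 10.
§1 does not apply.
§2 applies (level before this adjustment is 10 ≥ 10, so +3): 10 + 3 = 13.
§3 applies: 13 + 1 = 14.
§4 applies: 14 − 3 = 11.
§5 applies (level before this adjustment is 11 < 12, so +2): 11 + 2 = 13.
§6 applies: 13 − 2 = 11.
Final offense level: 11.
Criminal history: 6 prior points → Category Low (5-6).
Level 11 falls in the 11-13 band.
Grid: Level 11-13 × Category Low = 108-152 weeks.
Probation check: level 11 ≤ 13 and category Low ≤ Moderate → eligible.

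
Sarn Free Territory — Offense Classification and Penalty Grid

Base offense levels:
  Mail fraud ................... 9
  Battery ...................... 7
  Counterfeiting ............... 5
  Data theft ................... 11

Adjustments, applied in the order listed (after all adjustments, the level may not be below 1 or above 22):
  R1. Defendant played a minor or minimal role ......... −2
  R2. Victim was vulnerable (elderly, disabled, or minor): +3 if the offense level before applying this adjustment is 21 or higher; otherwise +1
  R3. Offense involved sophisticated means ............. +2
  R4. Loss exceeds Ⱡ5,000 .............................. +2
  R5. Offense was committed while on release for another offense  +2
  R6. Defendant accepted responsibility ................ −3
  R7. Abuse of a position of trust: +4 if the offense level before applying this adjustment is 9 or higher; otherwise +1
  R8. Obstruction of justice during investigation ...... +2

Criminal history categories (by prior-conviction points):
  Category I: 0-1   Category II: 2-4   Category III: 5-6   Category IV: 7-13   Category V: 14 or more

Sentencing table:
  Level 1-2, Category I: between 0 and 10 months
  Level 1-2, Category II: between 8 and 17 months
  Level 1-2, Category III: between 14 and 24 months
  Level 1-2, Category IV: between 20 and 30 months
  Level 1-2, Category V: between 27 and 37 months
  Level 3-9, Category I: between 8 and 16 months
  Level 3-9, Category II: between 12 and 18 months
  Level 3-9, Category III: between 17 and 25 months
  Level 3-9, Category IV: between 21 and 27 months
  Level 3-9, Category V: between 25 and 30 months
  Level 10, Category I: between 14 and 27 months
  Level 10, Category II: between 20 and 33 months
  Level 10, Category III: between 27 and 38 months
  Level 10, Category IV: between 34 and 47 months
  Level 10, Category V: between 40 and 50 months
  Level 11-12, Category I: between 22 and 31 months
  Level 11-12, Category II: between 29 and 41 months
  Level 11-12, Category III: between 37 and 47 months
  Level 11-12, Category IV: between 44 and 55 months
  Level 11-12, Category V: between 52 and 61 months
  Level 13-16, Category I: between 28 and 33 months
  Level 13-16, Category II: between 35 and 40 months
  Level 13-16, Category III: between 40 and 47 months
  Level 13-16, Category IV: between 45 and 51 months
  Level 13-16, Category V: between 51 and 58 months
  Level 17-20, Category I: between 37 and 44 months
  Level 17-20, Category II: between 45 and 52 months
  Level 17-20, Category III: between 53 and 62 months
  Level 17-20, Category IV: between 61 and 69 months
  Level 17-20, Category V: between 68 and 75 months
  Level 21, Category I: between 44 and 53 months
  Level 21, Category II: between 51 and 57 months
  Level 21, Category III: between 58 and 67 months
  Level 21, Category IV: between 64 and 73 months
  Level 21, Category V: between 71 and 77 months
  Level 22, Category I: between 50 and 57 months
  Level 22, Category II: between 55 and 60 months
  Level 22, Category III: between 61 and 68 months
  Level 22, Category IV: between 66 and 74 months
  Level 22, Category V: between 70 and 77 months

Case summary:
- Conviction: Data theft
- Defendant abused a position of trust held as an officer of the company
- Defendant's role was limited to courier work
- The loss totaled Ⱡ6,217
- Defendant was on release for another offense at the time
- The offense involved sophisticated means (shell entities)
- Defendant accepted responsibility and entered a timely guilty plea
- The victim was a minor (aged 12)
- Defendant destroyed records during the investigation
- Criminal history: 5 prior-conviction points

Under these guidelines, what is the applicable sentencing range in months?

Base offense level for data theft: 11.
R1 applies: 11 − 2 = 9.
R2 applies (level before this adjustment is 9 < 21, so +1): 9 + 1 = 10.
R3 applies: 10 + 2 = 12.
R4 applies: 12 + 2 = 14.
R5 applies: 14 + 2 = 16.
R6 applies: 16 − 3 = 13.
R7 applies (level before this adjustment is 13 ≥ 9, so +4): 13 + 4 = 17.
R8 applies: 17 + 2 = 19.
Final offense level: 19.
Criminal history: 5 prior points → Category III (5-6).
Level 19 falls in the 17-20 band.
Grid: Level 17-20 × Category III = 53-62 months.

53-62 months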